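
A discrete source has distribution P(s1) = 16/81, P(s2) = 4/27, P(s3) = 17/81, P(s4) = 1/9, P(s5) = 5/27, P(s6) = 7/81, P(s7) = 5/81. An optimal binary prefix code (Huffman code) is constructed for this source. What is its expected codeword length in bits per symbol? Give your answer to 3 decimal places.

2.741 bits/symbol

Repeatedly combine the two least-probable nodes; the expected code length is the sum of the merged weights.
merge 5/81 + 7/81 → 4/27
merge 1/9 + 4/27 → 7/27
merge 4/27 + 5/27 → 1/3
merge 16/81 + 17/81 → 11/27
merge 7/27 + 1/3 → 16/27
merge 11/27 + 16/27 → 1
L = 4/27 + 7/27 + 1/3 + 11/27 + 16/27 + 1 = 74/27 ≈ 2.741 bits/symbol.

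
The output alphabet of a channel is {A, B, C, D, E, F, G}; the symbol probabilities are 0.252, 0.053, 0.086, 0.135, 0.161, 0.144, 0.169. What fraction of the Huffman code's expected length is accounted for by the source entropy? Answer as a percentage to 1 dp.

98.6%

Entropy H = −Σ p log₂ p ≈ 2.6804 bits.
Huffman merges: 53/1000+43/500→139/1000; 27/200+139/1000→137/500; 18/125+161/1000→61/200; 169/1000+63/250→421/1000; 137/500+61/200→579/1000; 421/1000+579/1000→1. L = 1359/500 ≈ 2.7180.
Efficiency = H/L = 2.6804/2.7180 = 98.6%.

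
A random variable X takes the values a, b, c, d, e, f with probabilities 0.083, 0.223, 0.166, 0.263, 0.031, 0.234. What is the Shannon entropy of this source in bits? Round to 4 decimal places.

2.3633 bits

H = −Σ pᵢ log₂ pᵢ.
−0.083·log₂(0.083) = 0.2980
−0.223·log₂(0.223) = 0.4828
−0.166·log₂(0.166) = 0.4301
−0.263·log₂(0.263) = 0.5068
−0.031·log₂(0.031) = 0.1554
−0.234·log₂(0.234) = 0.4903
Sum ≈ 2.3633 → 2.3633 bits.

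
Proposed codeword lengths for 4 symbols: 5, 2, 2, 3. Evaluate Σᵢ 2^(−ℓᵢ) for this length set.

0.65625

With common denominator 2^5 = 32: Σ 2^(−ℓᵢ) = 1/32 + 8/32 + 8/32 + 4/32 = 21/32 = 0.65625.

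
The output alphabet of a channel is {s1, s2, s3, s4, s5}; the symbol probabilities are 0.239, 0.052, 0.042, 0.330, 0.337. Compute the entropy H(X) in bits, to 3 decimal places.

1.964 bits

H = −Σ pᵢ log₂ pᵢ.
−0.239·log₂(0.239) = 0.4935
−0.052·log₂(0.052) = 0.2218
−0.042·log₂(0.042) = 0.1921
−0.330·log₂(0.330) = 0.5278
−0.337·log₂(0.337) = 0.5288
Sum ≈ 1.9640 → 1.964 bits.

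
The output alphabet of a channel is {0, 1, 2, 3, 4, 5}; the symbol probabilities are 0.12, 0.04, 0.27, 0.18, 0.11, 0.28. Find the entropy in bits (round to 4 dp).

2.3727 bits

H = −Σ pᵢ log₂ pᵢ.
−0.12·log₂(0.12) = 0.3671
−0.04·log₂(0.04) = 0.1858
−0.27·log₂(0.27) = 0.5100
−0.18·log₂(0.18) = 0.4453
−0.11·log₂(0.11) = 0.3503
−0.28·log₂(0.28) = 0.5142
Sum ≈ 2.3727 → 2.3727 bits.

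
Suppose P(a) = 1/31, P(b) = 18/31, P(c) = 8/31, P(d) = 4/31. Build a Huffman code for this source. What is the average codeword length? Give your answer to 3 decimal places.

1.581 bits/symbol

Repeatedly combine the two least-probable nodes; the expected code length is the sum of the merged weights.
merge 1/31 + 4/31 → 5/31
merge 5/31 + 8/31 → 13/31
merge 13/31 + 18/31 → 1
L = 5/31 + 13/31 + 1 = 49/31 ≈ 1.581 bits/symbol.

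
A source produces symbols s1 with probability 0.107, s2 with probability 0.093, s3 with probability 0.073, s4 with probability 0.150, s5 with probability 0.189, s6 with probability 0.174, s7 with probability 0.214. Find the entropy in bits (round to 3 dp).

2.719 bits

H = −Σ pᵢ log₂ pᵢ.
−0.107·log₂(0.107) = 0.3450
−0.093·log₂(0.093) = 0.3187
−0.073·log₂(0.073) = 0.2756
−0.150·log₂(0.150) = 0.4105
−0.189·log₂(0.189) = 0.4543
−0.174·log₂(0.174) = 0.4390
−0.214·log₂(0.214) = 0.4760
Sum ≈ 2.7191 → 2.719 bits.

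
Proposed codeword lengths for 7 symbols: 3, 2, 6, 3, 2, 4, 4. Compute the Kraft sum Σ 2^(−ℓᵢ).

With common denominator 2^6 = 64: Σ 2^(−ℓᵢ) = 8/64 + 16/64 + 1/64 + 8/64 + 16/64 + 4/64 + 4/64 = 57/64 = 0.890625.

0.890625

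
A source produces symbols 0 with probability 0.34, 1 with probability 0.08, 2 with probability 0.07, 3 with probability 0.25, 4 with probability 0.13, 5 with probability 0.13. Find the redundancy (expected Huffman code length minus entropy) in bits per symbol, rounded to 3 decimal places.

Entropy H = −Σ p log₂ p ≈ 2.3545 bits.
Huffman merges: 7/100+2/25→3/20; 13/100+13/100→13/50; 3/20+1/4→2/5; 13/50+17/50→3/5; 2/5+3/5→1. L = 241/100 ≈ 2.4100.
L − H = 2.4100 − 2.3545 = 0.055 bits.

0.055 bits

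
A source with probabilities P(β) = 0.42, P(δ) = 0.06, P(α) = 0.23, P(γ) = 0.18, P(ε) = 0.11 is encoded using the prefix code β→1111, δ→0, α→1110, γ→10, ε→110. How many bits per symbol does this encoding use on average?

3.35 bits/symbol

L̄ = Σ pᵢ·ℓᵢ = 0.42·4 + 0.06·1 + 0.23·4 + 0.18·2 + 0.11·3 = 3.35 bits/symbol.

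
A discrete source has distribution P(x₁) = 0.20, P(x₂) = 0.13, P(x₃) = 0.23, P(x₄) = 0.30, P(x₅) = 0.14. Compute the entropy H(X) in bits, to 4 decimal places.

H = −Σ pᵢ log₂ pᵢ.
−0.20·log₂(0.20) = 0.4644
−0.13·log₂(0.13) = 0.3826
−0.23·log₂(0.23) = 0.4877
−0.30·log₂(0.30) = 0.5211
−0.14·log₂(0.14) = 0.3971
Sum ≈ 2.2529 → 2.2529 bits.

2.2529 bits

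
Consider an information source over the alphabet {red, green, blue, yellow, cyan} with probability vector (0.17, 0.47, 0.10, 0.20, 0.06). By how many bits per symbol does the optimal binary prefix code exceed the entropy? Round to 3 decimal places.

0.033 bits

Entropy H = −Σ p log₂ p ≈ 1.9867 bits.
Huffman merges: 3/50+1/10→4/25; 4/25+17/100→33/100; 1/5+33/100→53/100; 47/100+53/100→1. L = 101/50 ≈ 2.0200.
L − H = 2.0200 − 1.9867 = 0.033 bits.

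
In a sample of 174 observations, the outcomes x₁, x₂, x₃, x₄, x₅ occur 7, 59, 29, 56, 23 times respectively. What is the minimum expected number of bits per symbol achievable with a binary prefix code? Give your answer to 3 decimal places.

Probabilities are the counts divided by 174.
Repeatedly combine the two least-probable nodes; the expected code length is the sum of the merged weights.
merge 7/174 + 23/174 → 5/29
merge 1/6 + 5/29 → 59/174
merge 28/87 + 59/174 → 115/174
merge 59/174 + 115/174 → 1
L = 5/29 + 59/174 + 115/174 + 1 = 63/29 ≈ 2.172 bits/symbol.

2.172 bits/symbol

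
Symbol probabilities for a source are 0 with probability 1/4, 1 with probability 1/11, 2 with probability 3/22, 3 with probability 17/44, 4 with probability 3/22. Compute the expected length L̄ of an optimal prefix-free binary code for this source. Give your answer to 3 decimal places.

Repeatedly combine the two least-probable nodes; the expected code length is the sum of the merged weights.
merge 1/11 + 3/22 → 5/22
merge 3/22 + 5/22 → 4/11
merge 1/4 + 4/11 → 27/44
merge 17/44 + 27/44 → 1
L = 5/22 + 4/11 + 27/44 + 1 = 97/44 ≈ 2.205 bits/symbol.

2.205 bits/symbol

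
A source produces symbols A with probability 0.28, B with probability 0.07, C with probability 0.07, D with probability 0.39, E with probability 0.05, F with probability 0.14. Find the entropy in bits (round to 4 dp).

H = −Σ pᵢ log₂ pᵢ.
−0.28·log₂(0.28) = 0.5142
−0.07·log₂(0.07) = 0.2686
−0.07·log₂(0.07) = 0.2686
−0.39·log₂(0.39) = 0.5298
−0.05·log₂(0.05) = 0.2161
−0.14·log₂(0.14) = 0.3971
Sum ≈ 2.1943 → 2.1943 bits.

2.1943 bits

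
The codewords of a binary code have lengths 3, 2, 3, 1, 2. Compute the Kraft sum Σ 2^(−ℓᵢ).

1.25

With common denominator 2^3 = 8: Σ 2^(−ℓᵢ) = 1/8 + 2/8 + 1/8 + 4/8 + 2/8 = 10/8 = 1.25.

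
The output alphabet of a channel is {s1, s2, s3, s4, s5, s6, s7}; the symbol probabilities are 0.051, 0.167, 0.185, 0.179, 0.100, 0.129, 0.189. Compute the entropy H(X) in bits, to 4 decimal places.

H = −Σ pᵢ log₂ pᵢ.
−0.051·log₂(0.051) = 0.2190
−0.167·log₂(0.167) = 0.4312
−0.185·log₂(0.185) = 0.4504
−0.179·log₂(0.179) = 0.4443
−0.100·log₂(0.100) = 0.3322
−0.129·log₂(0.129) = 0.3811
−0.189·log₂(0.189) = 0.4543
Sum ≈ 2.7124 → 2.7124 bits.

2.7124 bits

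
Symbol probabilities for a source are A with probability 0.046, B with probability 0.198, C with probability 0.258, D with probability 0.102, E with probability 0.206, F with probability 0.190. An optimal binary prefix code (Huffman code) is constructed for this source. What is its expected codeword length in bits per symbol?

2.486 bits/symbol

Repeatedly combine the two least-probable nodes; the expected code length is the sum of the merged weights.
merge 23/500 + 51/500 → 37/250
merge 37/250 + 19/100 → 169/500
merge 99/500 + 103/500 → 101/250
merge 129/500 + 169/500 → 149/250
merge 101/250 + 149/250 → 1
L = 37/250 + 169/500 + 101/250 + 149/250 + 1 = 1243/500 = 2.486 bits/symbol.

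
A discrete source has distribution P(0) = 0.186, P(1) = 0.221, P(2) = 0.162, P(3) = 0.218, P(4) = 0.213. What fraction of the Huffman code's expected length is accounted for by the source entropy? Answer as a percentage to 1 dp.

98.5%

Entropy H = −Σ p log₂ p ≈ 2.3124 bits.
Huffman merges: 81/500+93/500→87/250; 213/1000+109/500→431/1000; 221/1000+87/250→569/1000; 431/1000+569/1000→1. L = 587/250 ≈ 2.3480.
Efficiency = H/L = 2.3124/2.3480 = 98.5%.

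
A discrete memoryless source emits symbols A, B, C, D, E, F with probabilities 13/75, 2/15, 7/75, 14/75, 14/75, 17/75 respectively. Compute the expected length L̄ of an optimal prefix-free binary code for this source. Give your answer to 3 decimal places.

Repeatedly combine the two least-probable nodes; the expected code length is the sum of the merged weights.
merge 7/75 + 2/15 → 17/75
merge 13/75 + 14/75 → 9/25
merge 14/75 + 17/75 → 31/75
merge 17/75 + 9/25 → 44/75
merge 31/75 + 44/75 → 1
L = 17/75 + 9/25 + 31/75 + 44/75 + 1 = 194/75 ≈ 2.587 bits/symbol.

2.587 bits/symbol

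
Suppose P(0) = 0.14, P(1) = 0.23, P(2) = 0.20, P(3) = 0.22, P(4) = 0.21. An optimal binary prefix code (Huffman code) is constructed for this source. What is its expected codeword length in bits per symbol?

2.34 bits/symbol

Repeatedly combine the two least-probable nodes; the expected code length is the sum of the merged weights.
merge 7/50 + 1/5 → 17/50
merge 21/100 + 11/50 → 43/100
merge 23/100 + 17/50 → 57/100
merge 43/100 + 57/100 → 1
L = 17/50 + 43/100 + 57/100 + 1 = 117/50 = 2.34 bits/symbol.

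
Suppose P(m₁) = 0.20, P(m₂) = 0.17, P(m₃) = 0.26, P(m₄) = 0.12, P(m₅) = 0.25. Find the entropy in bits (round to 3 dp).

H = −Σ pᵢ log₂ pᵢ.
−0.20·log₂(0.20) = 0.4644
−0.17·log₂(0.17) = 0.4346
−0.26·log₂(0.26) = 0.5053
−0.12·log₂(0.12) = 0.3671
−0.25·log₂(0.25) = 0.5000
Sum ≈ 2.2713 → 2.271 bits.

2.271 bits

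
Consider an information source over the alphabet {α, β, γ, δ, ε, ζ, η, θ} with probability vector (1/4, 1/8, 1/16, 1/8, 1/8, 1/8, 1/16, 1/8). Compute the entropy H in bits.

2.875 bits

Each probability is a power of 1/2, so log₂(1/p) is an integer.
H = Σ p·log₂(1/p) = 1/4·2 + 1/8·3 + 1/16·4 + 1/8·3 + 1/8·3 + 1/8·3 + 1/16·4 + 1/8·3 = 2.875 bits.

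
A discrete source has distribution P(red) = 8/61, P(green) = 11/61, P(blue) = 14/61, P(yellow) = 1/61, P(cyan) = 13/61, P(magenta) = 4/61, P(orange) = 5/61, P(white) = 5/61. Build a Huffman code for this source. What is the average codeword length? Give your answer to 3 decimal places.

2.803 bits/symbol

Repeatedly combine the two least-probable nodes; the expected code length is the sum of the merged weights.
merge 1/61 + 4/61 → 5/61
merge 5/61 + 5/61 → 10/61
merge 5/61 + 8/61 → 13/61
merge 10/61 + 11/61 → 21/61
merge 13/61 + 13/61 → 26/61
merge 14/61 + 21/61 → 35/61
merge 26/61 + 35/61 → 1
L = 5/61 + 10/61 + 13/61 + 21/61 + 26/61 + 35/61 + 1 = 171/61 ≈ 2.803 bits/symbol.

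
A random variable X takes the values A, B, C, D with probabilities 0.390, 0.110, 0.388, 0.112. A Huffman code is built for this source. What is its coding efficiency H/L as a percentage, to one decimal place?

96.3%

Entropy H = −Σ p log₂ p ≈ 1.7638 bits.
Huffman merges: 11/100+14/125→111/500; 111/500+97/250→61/100; 39/100+61/100→1. L = 229/125 ≈ 1.8320.
Efficiency = H/L = 1.7638/1.8320 = 96.3%.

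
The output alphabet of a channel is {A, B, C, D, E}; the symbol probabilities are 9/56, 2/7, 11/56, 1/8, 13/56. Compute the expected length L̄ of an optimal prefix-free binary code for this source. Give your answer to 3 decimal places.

Repeatedly combine the two least-probable nodes; the expected code length is the sum of the merged weights.
merge 1/8 + 9/56 → 2/7
merge 11/56 + 13/56 → 3/7
merge 2/7 + 2/7 → 4/7
merge 3/7 + 4/7 → 1
L = 2/7 + 3/7 + 4/7 + 1 = 16/7 ≈ 2.286 bits/symbol.

2.286 bits/symbol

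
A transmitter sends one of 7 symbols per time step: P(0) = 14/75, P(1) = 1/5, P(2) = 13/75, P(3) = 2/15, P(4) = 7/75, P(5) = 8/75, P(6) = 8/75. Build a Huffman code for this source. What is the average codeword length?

2.8 bits/symbol

Repeatedly combine the two least-probable nodes; the expected code length is the sum of the merged weights.
merge 7/75 + 8/75 → 1/5
merge 8/75 + 2/15 → 6/25
merge 13/75 + 14/75 → 9/25
merge 1/5 + 1/5 → 2/5
merge 6/25 + 9/25 → 3/5
merge 2/5 + 3/5 → 1
L = 1/5 + 6/25 + 9/25 + 2/5 + 3/5 + 1 = 14/5 = 2.8 bits/symbol.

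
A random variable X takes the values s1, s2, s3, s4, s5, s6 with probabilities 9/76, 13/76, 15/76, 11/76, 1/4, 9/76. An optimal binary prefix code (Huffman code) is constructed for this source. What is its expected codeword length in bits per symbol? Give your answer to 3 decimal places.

Repeatedly combine the two least-probable nodes; the expected code length is the sum of the merged weights.
merge 9/76 + 9/76 → 9/38
merge 11/76 + 13/76 → 6/19
merge 15/76 + 9/38 → 33/76
merge 1/4 + 6/19 → 43/76
merge 33/76 + 43/76 → 1
L = 9/38 + 6/19 + 33/76 + 43/76 + 1 = 97/38 ≈ 2.553 bits/symbol.

2.553 bits/symbol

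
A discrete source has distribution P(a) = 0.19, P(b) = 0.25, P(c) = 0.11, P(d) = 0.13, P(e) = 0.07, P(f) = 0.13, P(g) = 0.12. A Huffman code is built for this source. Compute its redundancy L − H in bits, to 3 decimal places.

0.034 bits

Entropy H = −Σ p log₂ p ≈ 2.7064 bits.
Huffman merges: 7/100+11/100→9/50; 3/25+13/100→1/4; 13/100+9/50→31/100; 19/100+1/4→11/25; 1/4+31/100→14/25; 11/25+14/25→1. L = 137/50 ≈ 2.7400.
L − H = 2.7400 − 2.7064 = 0.034 bits.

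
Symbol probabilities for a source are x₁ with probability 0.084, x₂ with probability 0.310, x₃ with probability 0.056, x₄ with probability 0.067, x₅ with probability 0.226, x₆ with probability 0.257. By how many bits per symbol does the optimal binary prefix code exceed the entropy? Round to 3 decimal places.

Entropy H = −Σ p log₂ p ≈ 2.3068 bits.
Huffman merges: 7/125+67/1000→123/1000; 21/250+123/1000→207/1000; 207/1000+113/500→433/1000; 257/1000+31/100→567/1000; 433/1000+567/1000→1. L = 233/100 ≈ 2.3300.
L − H = 2.3300 − 2.3068 = 0.023 bits.

0.023 bits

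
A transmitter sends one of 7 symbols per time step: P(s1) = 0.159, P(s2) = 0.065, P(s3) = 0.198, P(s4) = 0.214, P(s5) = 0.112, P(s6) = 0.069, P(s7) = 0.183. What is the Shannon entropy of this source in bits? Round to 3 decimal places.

2.685 bits

H = −Σ pᵢ log₂ pᵢ.
−0.159·log₂(0.159) = 0.4218
−0.065·log₂(0.065) = 0.2563
−0.198·log₂(0.198) = 0.4626
−0.214·log₂(0.214) = 0.4760
−0.112·log₂(0.112) = 0.3537
−0.069·log₂(0.069) = 0.2662
−0.183·log₂(0.183) = 0.4484
Sum ≈ 2.6850 → 2.685 bits.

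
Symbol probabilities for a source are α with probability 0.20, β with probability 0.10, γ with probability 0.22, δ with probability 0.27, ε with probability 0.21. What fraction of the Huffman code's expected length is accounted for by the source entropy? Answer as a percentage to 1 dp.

98.3%

Entropy H = −Σ p log₂ p ≈ 2.2600 bits.
Huffman merges: 1/10+1/5→3/10; 21/100+11/50→43/100; 27/100+3/10→57/100; 43/100+57/100→1. L = 23/10 ≈ 2.3000.
Efficiency = H/L = 2.2600/2.3000 = 98.3%.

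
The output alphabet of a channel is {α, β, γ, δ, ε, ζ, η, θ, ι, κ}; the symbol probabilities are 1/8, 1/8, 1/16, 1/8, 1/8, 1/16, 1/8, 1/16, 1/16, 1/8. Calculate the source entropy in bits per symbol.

3.25 bits

Each probability is a power of 1/2, so log₂(1/p) is an integer.
H = Σ p·log₂(1/p) = 1/8·3 + 1/8·3 + 1/16·4 + 1/8·3 + 1/8·3 + 1/16·4 + 1/8·3 + 1/16·4 + 1/16·4 + 1/8·3 = 3.25 bits.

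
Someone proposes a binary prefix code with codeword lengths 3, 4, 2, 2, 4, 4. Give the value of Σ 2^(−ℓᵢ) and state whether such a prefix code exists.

With common denominator 2^4 = 16: Σ 2^(−ℓᵢ) = 2/16 + 1/16 + 4/16 + 4/16 + 1/16 + 1/16 = 13/16 = 0.8125.
Kraft's inequality requires Σ ≤ 1; here Σ = 0.8125 ≤ 1, so such a prefix code exists.

0.8125; yes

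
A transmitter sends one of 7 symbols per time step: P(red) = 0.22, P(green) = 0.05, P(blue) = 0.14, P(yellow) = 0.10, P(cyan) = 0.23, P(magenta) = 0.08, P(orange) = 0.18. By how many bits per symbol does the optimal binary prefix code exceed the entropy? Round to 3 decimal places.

0.030 bits

Entropy H = −Σ p log₂ p ≈ 2.6505 bits.
Huffman merges: 1/20+2/25→13/100; 1/10+13/100→23/100; 7/50+9/50→8/25; 11/50+23/100→9/20; 23/100+8/25→11/20; 9/20+11/20→1. L = 67/25 ≈ 2.6800.
L − H = 2.6800 − 2.6505 = 0.030 bits.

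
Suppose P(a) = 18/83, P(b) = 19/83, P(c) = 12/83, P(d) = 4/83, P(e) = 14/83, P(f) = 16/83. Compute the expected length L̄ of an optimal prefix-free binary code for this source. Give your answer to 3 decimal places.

2.554 bits/symbol

Repeatedly combine the two least-probable nodes; the expected code length is the sum of the merged weights.
merge 4/83 + 12/83 → 16/83
merge 14/83 + 16/83 → 30/83
merge 16/83 + 18/83 → 34/83
merge 19/83 + 30/83 → 49/83
merge 34/83 + 49/83 → 1
L = 16/83 + 30/83 + 34/83 + 49/83 + 1 = 212/83 ≈ 2.554 bits/symbol.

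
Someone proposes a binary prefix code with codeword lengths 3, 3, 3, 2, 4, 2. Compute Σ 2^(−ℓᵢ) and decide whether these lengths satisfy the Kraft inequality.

With common denominator 2^4 = 16: Σ 2^(−ℓᵢ) = 2/16 + 2/16 + 2/16 + 4/16 + 1/16 + 4/16 = 15/16 = 0.9375.
Kraft's inequality requires Σ ≤ 1; here Σ = 0.9375 ≤ 1, so such a prefix code exists.

0.9375; yes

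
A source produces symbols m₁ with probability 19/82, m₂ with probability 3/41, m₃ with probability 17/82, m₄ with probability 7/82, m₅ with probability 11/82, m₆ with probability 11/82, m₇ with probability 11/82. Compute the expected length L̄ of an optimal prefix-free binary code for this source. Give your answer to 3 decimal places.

Repeatedly combine the two least-probable nodes; the expected code length is the sum of the merged weights.
merge 3/41 + 7/82 → 13/82
merge 11/82 + 11/82 → 11/41
merge 11/82 + 13/82 → 12/41
merge 17/82 + 19/82 → 18/41
merge 11/41 + 12/41 → 23/41
merge 18/41 + 23/41 → 1
L = 13/82 + 11/41 + 12/41 + 18/41 + 23/41 + 1 = 223/82 ≈ 2.720 bits/symbol.

2.720 bits/symbol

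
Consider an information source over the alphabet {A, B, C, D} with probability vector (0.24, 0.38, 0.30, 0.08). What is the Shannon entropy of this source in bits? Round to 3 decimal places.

H = −Σ pᵢ log₂ pᵢ.
−0.24·log₂(0.24) = 0.4941
−0.38·log₂(0.38) = 0.5305
−0.30·log₂(0.30) = 0.5211
−0.08·log₂(0.08) = 0.2915
Sum ≈ 1.8372 → 1.837 bits.

1.837 bits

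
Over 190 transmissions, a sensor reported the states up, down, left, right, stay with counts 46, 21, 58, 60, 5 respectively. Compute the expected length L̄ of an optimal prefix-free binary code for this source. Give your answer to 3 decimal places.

2.137 bits/symbol

Probabilities are the counts divided by 190.
Repeatedly combine the two least-probable nodes; the expected code length is the sum of the merged weights.
merge 1/38 + 21/190 → 13/95
merge 13/95 + 23/95 → 36/95
merge 29/95 + 6/19 → 59/95
merge 36/95 + 59/95 → 1
L = 13/95 + 36/95 + 59/95 + 1 = 203/95 ≈ 2.137 bits/symbol.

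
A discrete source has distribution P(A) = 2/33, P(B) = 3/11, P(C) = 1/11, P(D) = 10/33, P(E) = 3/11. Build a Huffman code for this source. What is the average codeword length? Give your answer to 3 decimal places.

2.152 bits/symbol

Repeatedly combine the two least-probable nodes; the expected code length is the sum of the merged weights.
merge 2/33 + 1/11 → 5/33
merge 5/33 + 3/11 → 14/33
merge 3/11 + 10/33 → 19/33
merge 14/33 + 19/33 → 1
L = 5/33 + 14/33 + 19/33 + 1 = 71/33 ≈ 2.152 bits/symbol.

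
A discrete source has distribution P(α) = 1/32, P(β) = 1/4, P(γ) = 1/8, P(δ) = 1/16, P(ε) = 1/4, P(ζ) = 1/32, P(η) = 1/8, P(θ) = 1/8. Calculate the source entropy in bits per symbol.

2.6875 bits

Each probability is a power of 1/2, so log₂(1/p) is an integer.
H = Σ p·log₂(1/p) = 1/32·5 + 1/4·2 + 1/8·3 + 1/16·4 + 1/4·2 + 1/32·5 + 1/8·3 + 1/8·3 = 2.6875 bits.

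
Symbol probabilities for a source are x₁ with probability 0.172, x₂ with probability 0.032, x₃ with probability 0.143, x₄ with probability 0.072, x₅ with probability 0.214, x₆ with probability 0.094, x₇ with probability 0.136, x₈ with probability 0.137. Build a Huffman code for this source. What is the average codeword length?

Repeatedly combine the two least-probable nodes; the expected code length is the sum of the merged weights.
merge 4/125 + 9/125 → 13/125
merge 47/500 + 13/125 → 99/500
merge 17/125 + 137/1000 → 273/1000
merge 143/1000 + 43/250 → 63/200
merge 99/500 + 107/500 → 103/250
merge 273/1000 + 63/200 → 147/250
merge 103/250 + 147/250 → 1
L = 13/125 + 99/500 + 273/1000 + 63/200 + 103/250 + 147/250 + 1 = 289/100 = 2.89 bits/symbol.

2.89 bits/symbol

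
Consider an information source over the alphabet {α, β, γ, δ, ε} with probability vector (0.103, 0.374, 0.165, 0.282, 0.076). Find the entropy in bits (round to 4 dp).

2.0949 bits

H = −Σ pᵢ log₂ pᵢ.
−0.103·log₂(0.103) = 0.3378
−0.374·log₂(0.374) = 0.5307
−0.165·log₂(0.165) = 0.4289
−0.282·log₂(0.282) = 0.5150
−0.076·log₂(0.076) = 0.2826
Sum ≈ 2.0949 → 2.0949 bits.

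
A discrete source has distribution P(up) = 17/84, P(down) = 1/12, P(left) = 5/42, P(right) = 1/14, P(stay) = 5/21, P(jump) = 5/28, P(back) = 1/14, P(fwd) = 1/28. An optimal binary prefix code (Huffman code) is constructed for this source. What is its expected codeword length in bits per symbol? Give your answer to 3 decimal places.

2.821 bits/symbol

Repeatedly combine the two least-probable nodes; the expected code length is the sum of the merged weights.
merge 1/28 + 1/14 → 3/28
merge 1/14 + 1/12 → 13/84
merge 3/28 + 5/42 → 19/84
merge 13/84 + 5/28 → 1/3
merge 17/84 + 19/84 → 3/7
merge 5/21 + 1/3 → 4/7
merge 3/7 + 4/7 → 1
L = 3/28 + 13/84 + 19/84 + 1/3 + 3/7 + 4/7 + 1 = 79/28 ≈ 2.821 bits/symbol.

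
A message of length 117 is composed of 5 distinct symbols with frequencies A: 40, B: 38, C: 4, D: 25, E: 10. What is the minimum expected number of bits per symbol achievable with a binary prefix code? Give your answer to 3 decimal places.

Probabilities are the counts divided by 117.
Repeatedly combine the two least-probable nodes; the expected code length is the sum of the merged weights.
merge 4/117 + 10/117 → 14/117
merge 14/117 + 25/117 → 1/3
merge 38/117 + 1/3 → 77/117
merge 40/117 + 77/117 → 1
L = 14/117 + 1/3 + 77/117 + 1 = 19/9 ≈ 2.111 bits/symbol.

2.111 bits/symbol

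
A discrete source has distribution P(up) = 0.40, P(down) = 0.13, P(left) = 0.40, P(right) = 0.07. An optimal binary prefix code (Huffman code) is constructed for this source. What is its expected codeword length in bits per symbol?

Repeatedly combine the two least-probable nodes; the expected code length is the sum of the merged weights.
merge 7/100 + 13/100 → 1/5
merge 1/5 + 2/5 → 3/5
merge 2/5 + 3/5 → 1
L = 1/5 + 3/5 + 1 = 9/5 = 1.8 bits/symbol.

1.8 bits/symbol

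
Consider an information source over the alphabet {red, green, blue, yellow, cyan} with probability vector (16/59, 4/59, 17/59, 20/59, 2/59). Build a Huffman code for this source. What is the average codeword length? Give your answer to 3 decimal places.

2.102 bits/symbol

Repeatedly combine the two least-probable nodes; the expected code length is the sum of the merged weights.
merge 2/59 + 4/59 → 6/59
merge 6/59 + 16/59 → 22/59
merge 17/59 + 20/59 → 37/59
merge 22/59 + 37/59 → 1
L = 6/59 + 22/59 + 37/59 + 1 = 124/59 ≈ 2.102 bits/symbol.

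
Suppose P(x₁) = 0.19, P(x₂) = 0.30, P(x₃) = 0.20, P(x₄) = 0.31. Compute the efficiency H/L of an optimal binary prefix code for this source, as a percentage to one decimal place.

98.2%

Entropy H = −Σ p log₂ p ≈ 1.9645 bits.
Huffman merges: 19/100+1/5→39/100; 3/10+31/100→61/100; 39/100+61/100→1. L = 2 ≈ 2.0000.
Efficiency = H/L = 1.9645/2.0000 = 98.2%.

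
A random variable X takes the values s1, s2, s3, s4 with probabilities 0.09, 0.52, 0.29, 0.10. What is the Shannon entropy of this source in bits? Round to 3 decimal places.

1.653 bits

H = −Σ pᵢ log₂ pᵢ.
−0.09·log₂(0.09) = 0.3127
−0.52·log₂(0.52) = 0.4906
−0.29·log₂(0.29) = 0.5179
−0.10·log₂(0.10) = 0.3322
Sum ≈ 1.6533 → 1.653 bits.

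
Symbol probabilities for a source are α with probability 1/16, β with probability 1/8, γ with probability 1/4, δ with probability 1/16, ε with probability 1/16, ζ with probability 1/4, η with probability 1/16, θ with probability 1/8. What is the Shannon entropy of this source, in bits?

2.75 bits

Each probability is a power of 1/2, so log₂(1/p) is an integer.
H = Σ p·log₂(1/p) = 1/16·4 + 1/8·3 + 1/4·2 + 1/16·4 + 1/16·4 + 1/4·2 + 1/16·4 + 1/8·3 = 2.75 bits.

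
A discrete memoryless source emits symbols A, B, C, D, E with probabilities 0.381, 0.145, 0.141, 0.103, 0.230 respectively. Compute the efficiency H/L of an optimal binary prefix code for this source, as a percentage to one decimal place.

Entropy H = −Σ p log₂ p ≈ 2.1583 bits.
Huffman merges: 103/1000+141/1000→61/250; 29/200+23/100→3/8; 61/250+3/8→619/1000; 381/1000+619/1000→1. L = 1119/500 ≈ 2.2380.
Efficiency = H/L = 2.1583/2.2380 = 96.4%.

96.4%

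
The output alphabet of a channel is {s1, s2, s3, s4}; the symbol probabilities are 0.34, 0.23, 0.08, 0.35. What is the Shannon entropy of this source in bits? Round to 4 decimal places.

H = −Σ pᵢ log₂ pᵢ.
−0.34·log₂(0.34) = 0.5292
−0.23·log₂(0.23) = 0.4877
−0.08·log₂(0.08) = 0.2915
−0.35·log₂(0.35) = 0.5301
Sum ≈ 1.8385 → 1.8385 bits.

1.8385 bits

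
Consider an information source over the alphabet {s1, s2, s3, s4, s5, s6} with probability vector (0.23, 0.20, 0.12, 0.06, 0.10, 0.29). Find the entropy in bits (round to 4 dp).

2.4128 bits

H = −Σ pᵢ log₂ pᵢ.
−0.23·log₂(0.23) = 0.4877
−0.20·log₂(0.20) = 0.4644
−0.12·log₂(0.12) = 0.3671
−0.06·log₂(0.06) = 0.2435
−0.10·log₂(0.10) = 0.3322
−0.29·log₂(0.29) = 0.5179
Sum ≈ 2.4128 → 2.4128 bits.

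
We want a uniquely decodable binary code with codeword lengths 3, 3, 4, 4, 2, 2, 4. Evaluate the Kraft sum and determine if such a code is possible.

With common denominator 2^4 = 16: Σ 2^(−ℓᵢ) = 2/16 + 2/16 + 1/16 + 1/16 + 4/16 + 4/16 + 1/16 = 15/16 = 0.9375.
Kraft's inequality requires Σ ≤ 1; here Σ = 0.9375 ≤ 1, so such a prefix code exists.

0.9375; yes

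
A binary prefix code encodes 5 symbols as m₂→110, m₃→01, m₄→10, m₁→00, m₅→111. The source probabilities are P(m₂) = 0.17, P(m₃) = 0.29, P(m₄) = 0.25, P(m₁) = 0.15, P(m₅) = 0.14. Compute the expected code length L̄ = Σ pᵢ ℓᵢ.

2.31 bits/symbol

L̄ = Σ pᵢ·ℓᵢ = 0.17·3 + 0.29·2 + 0.25·2 + 0.15·2 + 0.14·3 = 2.31 bits/symbol.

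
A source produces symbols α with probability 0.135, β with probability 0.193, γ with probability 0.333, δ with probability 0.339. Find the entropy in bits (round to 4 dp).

1.9054 bits

H = −Σ pᵢ log₂ pᵢ.
−0.135·log₂(0.135) = 0.3900
−0.193·log₂(0.193) = 0.4581
−0.333·log₂(0.333) = 0.5283
−0.339·log₂(0.339) = 0.5291
Sum ≈ 1.9054 → 1.9054 bits.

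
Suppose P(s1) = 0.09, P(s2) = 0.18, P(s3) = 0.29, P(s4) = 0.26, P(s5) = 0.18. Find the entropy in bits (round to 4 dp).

H = −Σ pᵢ log₂ pᵢ.
−0.09·log₂(0.09) = 0.3127
−0.18·log₂(0.18) = 0.4453
−0.29·log₂(0.29) = 0.5179
−0.26·log₂(0.26) = 0.5053
−0.18·log₂(0.18) = 0.4453
Sum ≈ 2.2265 → 2.2265 bits.

2.2265 bits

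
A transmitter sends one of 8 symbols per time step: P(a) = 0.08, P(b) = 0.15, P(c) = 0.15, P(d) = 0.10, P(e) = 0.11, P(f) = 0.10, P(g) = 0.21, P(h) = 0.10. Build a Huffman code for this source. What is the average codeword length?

2.97 bits/symbol

Repeatedly combine the two least-probable nodes; the expected code length is the sum of the merged weights.
merge 2/25 + 1/10 → 9/50
merge 1/10 + 1/10 → 1/5
merge 11/100 + 3/20 → 13/50
merge 3/20 + 9/50 → 33/100
merge 1/5 + 21/100 → 41/100
merge 13/50 + 33/100 → 59/100
merge 41/100 + 59/100 → 1
L = 9/50 + 1/5 + 13/50 + 33/100 + 41/100 + 59/100 + 1 = 297/100 = 2.97 bits/symbol.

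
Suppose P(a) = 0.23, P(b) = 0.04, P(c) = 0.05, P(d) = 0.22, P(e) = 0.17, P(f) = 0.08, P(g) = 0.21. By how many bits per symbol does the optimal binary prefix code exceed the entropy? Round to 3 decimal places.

Entropy H = −Σ p log₂ p ≈ 2.5690 bits.
Huffman merges: 1/25+1/20→9/100; 2/25+9/100→17/100; 17/100+17/100→17/50; 21/100+11/50→43/100; 23/100+17/50→57/100; 43/100+57/100→1. L = 13/5 ≈ 2.6000.
L − H = 2.6000 − 2.5690 = 0.031 bits.

0.031 bits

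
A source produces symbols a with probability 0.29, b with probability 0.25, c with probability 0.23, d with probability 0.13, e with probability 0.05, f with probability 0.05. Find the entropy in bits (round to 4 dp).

2.3204 bits

H = −Σ pᵢ log₂ pᵢ.
−0.29·log₂(0.29) = 0.5179
−0.25·log₂(0.25) = 0.5000
−0.23·log₂(0.23) = 0.4877
−0.13·log₂(0.13) = 0.3826
−0.05·log₂(0.05) = 0.2161
−0.05·log₂(0.05) = 0.2161
Sum ≈ 2.3204 → 2.3204 bits.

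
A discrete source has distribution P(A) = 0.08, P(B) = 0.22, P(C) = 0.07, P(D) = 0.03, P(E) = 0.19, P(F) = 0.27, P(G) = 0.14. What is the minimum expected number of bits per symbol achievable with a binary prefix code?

Repeatedly combine the two least-probable nodes; the expected code length is the sum of the merged weights.
merge 3/100 + 7/100 → 1/10
merge 2/25 + 1/10 → 9/50
merge 7/50 + 9/50 → 8/25
merge 19/100 + 11/50 → 41/100
merge 27/100 + 8/25 → 59/100
merge 41/100 + 59/100 → 1
L = 1/10 + 9/50 + 8/25 + 41/100 + 59/100 + 1 = 13/5 = 2.6 bits/symbol.

2.6 bits/symbol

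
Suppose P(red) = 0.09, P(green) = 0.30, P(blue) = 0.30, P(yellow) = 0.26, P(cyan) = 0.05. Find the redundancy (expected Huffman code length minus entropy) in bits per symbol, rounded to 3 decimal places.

Entropy H = −Σ p log₂ p ≈ 2.0762 bits.
Huffman merges: 1/20+9/100→7/50; 7/50+13/50→2/5; 3/10+3/10→3/5; 2/5+3/5→1. L = 107/50 ≈ 2.1400.
L − H = 2.1400 − 2.0762 = 0.064 bits.

0.064 bits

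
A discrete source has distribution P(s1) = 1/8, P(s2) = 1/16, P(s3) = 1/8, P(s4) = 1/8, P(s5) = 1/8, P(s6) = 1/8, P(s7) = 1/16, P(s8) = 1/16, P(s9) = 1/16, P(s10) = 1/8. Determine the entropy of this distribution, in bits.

3.25 bits

Each probability is a power of 1/2, so log₂(1/p) is an integer.
H = Σ p·log₂(1/p) = 1/8·3 + 1/16·4 + 1/8·3 + 1/8·3 + 1/8·3 + 1/8·3 + 1/16·4 + 1/16·4 + 1/16·4 + 1/8·3 = 3.25 bits.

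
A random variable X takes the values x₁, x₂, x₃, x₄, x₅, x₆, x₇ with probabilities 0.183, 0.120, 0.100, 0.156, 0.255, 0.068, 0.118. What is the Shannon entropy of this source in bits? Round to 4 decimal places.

2.6960 bits

H = −Σ pᵢ log₂ pᵢ.
−0.183·log₂(0.183) = 0.4484
−0.120·log₂(0.120) = 0.3671
−0.100·log₂(0.100) = 0.3322
−0.156·log₂(0.156) = 0.4181
−0.255·log₂(0.255) = 0.5027
−0.068·log₂(0.068) = 0.2637
−0.118·log₂(0.118) = 0.3638
Sum ≈ 2.6960 → 2.6960 bits.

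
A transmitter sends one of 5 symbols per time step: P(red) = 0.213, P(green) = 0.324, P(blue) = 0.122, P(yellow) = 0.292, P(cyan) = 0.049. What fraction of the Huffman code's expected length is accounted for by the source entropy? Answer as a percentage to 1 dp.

Entropy H = −Σ p log₂ p ≈ 2.1041 bits.
Huffman merges: 49/1000+61/500→171/1000; 171/1000+213/1000→48/125; 73/250+81/250→77/125; 48/125+77/125→1. L = 2171/1000 ≈ 2.1710.
Efficiency = H/L = 2.1041/2.1710 = 96.9%.

96.9%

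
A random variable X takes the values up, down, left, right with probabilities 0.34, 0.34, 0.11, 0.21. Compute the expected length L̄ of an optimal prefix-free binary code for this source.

Repeatedly combine the two least-probable nodes; the expected code length is the sum of the merged weights.
merge 11/100 + 21/100 → 8/25
merge 8/25 + 17/50 → 33/50
merge 17/50 + 33/50 → 1
L = 8/25 + 33/50 + 1 = 99/50 = 1.98 bits/symbol.

1.98 bits/symbol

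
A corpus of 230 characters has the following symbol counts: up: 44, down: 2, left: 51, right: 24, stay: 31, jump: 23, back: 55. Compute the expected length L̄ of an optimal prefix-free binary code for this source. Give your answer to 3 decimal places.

Probabilities are the counts divided by 230.
Repeatedly combine the two least-probable nodes; the expected code length is the sum of the merged weights.
merge 1/115 + 1/10 → 5/46
merge 12/115 + 5/46 → 49/230
merge 31/230 + 22/115 → 15/46
merge 49/230 + 51/230 → 10/23
merge 11/46 + 15/46 → 13/23
merge 10/23 + 13/23 → 1
L = 5/46 + 49/230 + 15/46 + 10/23 + 13/23 + 1 = 609/230 ≈ 2.648 bits/symbol.

2.648 bits/symbol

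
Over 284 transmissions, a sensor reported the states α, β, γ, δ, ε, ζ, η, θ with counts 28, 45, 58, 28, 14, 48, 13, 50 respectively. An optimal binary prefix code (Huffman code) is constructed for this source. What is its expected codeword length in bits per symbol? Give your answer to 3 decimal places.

Probabilities are the counts divided by 284.
Repeatedly combine the two least-probable nodes; the expected code length is the sum of the merged weights.
merge 13/284 + 7/142 → 27/284
merge 27/284 + 7/71 → 55/284
merge 7/71 + 45/284 → 73/284
merge 12/71 + 25/142 → 49/142
merge 55/284 + 29/142 → 113/284
merge 73/284 + 49/142 → 171/284
merge 113/284 + 171/284 → 1
L = 27/284 + 55/284 + 73/284 + 49/142 + 113/284 + 171/284 + 1 = 821/284 ≈ 2.891 bits/symbol.

2.891 bits/symbol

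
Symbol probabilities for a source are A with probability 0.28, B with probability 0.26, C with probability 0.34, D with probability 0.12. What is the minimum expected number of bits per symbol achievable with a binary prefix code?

2 bits/symbol

Repeatedly combine the two least-probable nodes; the expected code length is the sum of the merged weights.
merge 3/25 + 13/50 → 19/50
merge 7/25 + 17/50 → 31/50
merge 19/50 + 31/50 → 1
L = 19/50 + 31/50 + 1 = 2 bits/symbol.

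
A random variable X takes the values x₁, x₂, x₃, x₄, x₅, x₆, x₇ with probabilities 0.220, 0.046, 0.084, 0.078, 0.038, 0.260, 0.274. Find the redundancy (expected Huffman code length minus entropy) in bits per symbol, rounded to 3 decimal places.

Entropy H = −Σ p log₂ p ≈ 2.4685 bits.
Huffman merges: 19/500+23/500→21/250; 39/500+21/250→81/500; 21/250+81/500→123/500; 11/50+123/500→233/500; 13/50+137/500→267/500; 233/500+267/500→1. L = 623/250 ≈ 2.4920.
L − H = 2.4920 − 2.4685 = 0.024 bits.

0.024 bits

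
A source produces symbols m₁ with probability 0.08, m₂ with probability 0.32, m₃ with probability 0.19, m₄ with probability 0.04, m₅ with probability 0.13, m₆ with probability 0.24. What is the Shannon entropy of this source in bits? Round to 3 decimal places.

H = −Σ pᵢ log₂ pᵢ.
−0.08·log₂(0.08) = 0.2915
−0.32·log₂(0.32) = 0.5260
−0.19·log₂(0.19) = 0.4552
−0.04·log₂(0.04) = 0.1858
−0.13·log₂(0.13) = 0.3826
−0.24·log₂(0.24) = 0.4941
Sum ≈ 2.3353 → 2.335 bits.

2.335 bits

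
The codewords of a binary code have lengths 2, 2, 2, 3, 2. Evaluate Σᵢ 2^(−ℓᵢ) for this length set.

With common denominator 2^3 = 8: Σ 2^(−ℓᵢ) = 2/8 + 2/8 + 2/8 + 1/8 + 2/8 = 9/8 = 1.125.

1.125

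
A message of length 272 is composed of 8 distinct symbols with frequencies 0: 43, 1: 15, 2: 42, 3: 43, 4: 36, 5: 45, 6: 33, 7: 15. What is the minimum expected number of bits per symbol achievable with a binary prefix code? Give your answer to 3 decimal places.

Probabilities are the counts divided by 272.
Repeatedly combine the two least-probable nodes; the expected code length is the sum of the merged weights.
merge 15/272 + 15/272 → 15/136
merge 15/136 + 33/272 → 63/272
merge 9/68 + 21/136 → 39/136
merge 43/272 + 43/272 → 43/136
merge 45/272 + 63/272 → 27/68
merge 39/136 + 43/136 → 41/68
merge 27/68 + 41/68 → 1
L = 15/136 + 63/272 + 39/136 + 43/136 + 27/68 + 41/68 + 1 = 801/272 ≈ 2.945 bits/symbol.

2.945 bits/symbol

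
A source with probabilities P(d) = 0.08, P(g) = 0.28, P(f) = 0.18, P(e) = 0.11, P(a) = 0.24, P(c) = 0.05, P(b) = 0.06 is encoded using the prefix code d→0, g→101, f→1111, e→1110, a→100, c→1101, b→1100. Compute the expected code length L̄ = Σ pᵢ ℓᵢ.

L̄ = Σ pᵢ·ℓᵢ = 0.08·1 + 0.28·3 + 0.18·4 + 0.11·4 + 0.24·3 + 0.05·4 + 0.06·4 = 3.24 bits/symbol.

3.24 bits/symbol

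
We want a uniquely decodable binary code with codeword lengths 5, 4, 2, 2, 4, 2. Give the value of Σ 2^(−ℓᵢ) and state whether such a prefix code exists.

With common denominator 2^5 = 32: Σ 2^(−ℓᵢ) = 1/32 + 2/32 + 8/32 + 8/32 + 2/32 + 8/32 = 29/32 = 0.90625.
Kraft's inequality requires Σ ≤ 1; here Σ = 0.90625 ≤ 1, so such a prefix code exists.

0.90625; yes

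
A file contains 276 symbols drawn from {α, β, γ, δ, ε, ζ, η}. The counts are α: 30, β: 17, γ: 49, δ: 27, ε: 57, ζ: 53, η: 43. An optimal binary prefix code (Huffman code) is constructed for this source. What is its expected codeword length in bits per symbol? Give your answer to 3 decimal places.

Probabilities are the counts divided by 276.
Repeatedly combine the two least-probable nodes; the expected code length is the sum of the merged weights.
merge 17/276 + 9/92 → 11/69
merge 5/46 + 43/276 → 73/276
merge 11/69 + 49/276 → 31/92
merge 53/276 + 19/92 → 55/138
merge 73/276 + 31/92 → 83/138
merge 55/138 + 83/138 → 1
L = 11/69 + 73/276 + 31/92 + 55/138 + 83/138 + 1 = 127/46 ≈ 2.761 bits/symbol.

2.761 bits/symbol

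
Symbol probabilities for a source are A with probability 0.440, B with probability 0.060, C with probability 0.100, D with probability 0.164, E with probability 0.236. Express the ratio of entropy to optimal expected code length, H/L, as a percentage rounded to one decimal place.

98.6%

Entropy H = −Σ p log₂ p ≈ 2.0162 bits.
Huffman merges: 3/50+1/10→4/25; 4/25+41/250→81/250; 59/250+81/250→14/25; 11/25+14/25→1. L = 511/250 ≈ 2.0440.
Efficiency = H/L = 2.0162/2.0440 = 98.6%.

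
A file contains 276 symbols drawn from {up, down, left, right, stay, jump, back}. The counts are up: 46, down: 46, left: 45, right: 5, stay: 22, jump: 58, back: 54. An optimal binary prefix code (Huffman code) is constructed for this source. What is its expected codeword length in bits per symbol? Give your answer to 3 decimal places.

Probabilities are the counts divided by 276.
Repeatedly combine the two least-probable nodes; the expected code length is the sum of the merged weights.
merge 5/276 + 11/138 → 9/92
merge 9/92 + 15/92 → 6/23
merge 1/6 + 1/6 → 1/3
merge 9/46 + 29/138 → 28/69
merge 6/23 + 1/3 → 41/69
merge 28/69 + 41/69 → 1
L = 9/92 + 6/23 + 1/3 + 28/69 + 41/69 + 1 = 743/276 ≈ 2.692 bits/symbol.

2.692 bits/symbol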